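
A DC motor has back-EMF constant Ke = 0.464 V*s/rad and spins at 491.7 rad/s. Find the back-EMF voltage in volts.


V_emf = Ke * omega = 0.464*491.7 = 228.1488

228.1488 V


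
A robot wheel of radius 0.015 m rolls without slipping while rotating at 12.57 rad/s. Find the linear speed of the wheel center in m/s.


v = omega * r = 12.57 * 0.015 = 0.1885

0.1885 m/s


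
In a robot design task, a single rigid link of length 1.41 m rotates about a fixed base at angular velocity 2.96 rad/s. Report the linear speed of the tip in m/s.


v = L*omega = 1.41 * 2.96 = 4.1736

4.1736 m/s


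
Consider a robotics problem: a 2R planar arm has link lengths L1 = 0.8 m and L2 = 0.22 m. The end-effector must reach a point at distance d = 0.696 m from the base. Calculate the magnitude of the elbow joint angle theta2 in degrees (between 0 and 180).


cos(th2) = (d^2 - L1^2 - L2^2)/(2*L1*L2) = (0.696^2 - 0.8^2 - 0.22^2)/(2*0.8*0.22) = -0.57950000
th2 = acos(-0.57950000) = 125.4154 deg

125.4154 degrees


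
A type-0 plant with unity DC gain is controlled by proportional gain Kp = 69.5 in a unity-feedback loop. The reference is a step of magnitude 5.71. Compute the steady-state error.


e_ss = R/(1 + Kp) = 5.71/(1 + 69.5) = 5.71/70.5000 = 0.0810

0.0810


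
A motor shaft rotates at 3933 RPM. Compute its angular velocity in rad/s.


omega = 3933 * 2*pi/60 = 411.8628

411.8628 rad/s


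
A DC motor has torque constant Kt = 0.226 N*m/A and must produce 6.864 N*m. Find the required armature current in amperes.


I = tau / Kt = 6.864/0.226 = 30.3717

30.3717 A


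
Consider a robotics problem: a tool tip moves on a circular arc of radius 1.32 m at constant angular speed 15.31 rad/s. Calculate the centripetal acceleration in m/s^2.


a_c = omega^2 * r = 15.31^2 * 1.32 = 309.4029

309.4029 m/s^2


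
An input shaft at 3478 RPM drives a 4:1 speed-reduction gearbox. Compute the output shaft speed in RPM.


omega_out = omega_in / N = 3478 / 4 = 869.5000

869.5000 RPM


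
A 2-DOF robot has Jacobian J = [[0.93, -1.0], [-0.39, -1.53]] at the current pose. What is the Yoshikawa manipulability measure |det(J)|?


det(J) = 0.93*-1.53 - (-1.0)*(-0.39) = -1.8129
|det(J)| = 1.8129

1.8129


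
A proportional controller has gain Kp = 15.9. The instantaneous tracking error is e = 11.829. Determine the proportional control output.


u_P = Kp * e = 15.9 * 11.829 = 188.0811

188.0811


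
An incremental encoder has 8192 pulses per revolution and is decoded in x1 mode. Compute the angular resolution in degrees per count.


resolution = 360 / (PPR * 1) = 360 / 8192 = 0.0439

0.0439 degrees


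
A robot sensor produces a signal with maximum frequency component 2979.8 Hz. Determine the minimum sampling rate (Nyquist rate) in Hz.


f_s,min = 2*f_max = 2*2979.8 = 5959.6000

5959.6000 Hz


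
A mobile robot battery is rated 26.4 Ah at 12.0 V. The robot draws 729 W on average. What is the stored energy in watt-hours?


E = capacity * V = 26.4*12.0 = 316.8000

316.8000 Wh


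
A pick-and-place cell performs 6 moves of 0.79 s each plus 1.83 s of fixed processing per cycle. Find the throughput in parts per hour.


T_cycle = 6*0.79 + 1.83 = 6.5700 s
rate = 3600/T = 547.9452

547.9452 parts/hour


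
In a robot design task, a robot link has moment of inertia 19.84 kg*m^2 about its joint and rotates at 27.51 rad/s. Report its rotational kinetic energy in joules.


KE = (1/2)*I*omega^2 = 0.5*19.84*27.51^2 = 7507.4570

7507.4570 J


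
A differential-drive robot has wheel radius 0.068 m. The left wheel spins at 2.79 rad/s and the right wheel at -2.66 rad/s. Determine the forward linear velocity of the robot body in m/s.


v = r*(wR + wL)/2 = 0.068*(-2.66 + 2.79)/2 = 0.0044

0.0044 m/s


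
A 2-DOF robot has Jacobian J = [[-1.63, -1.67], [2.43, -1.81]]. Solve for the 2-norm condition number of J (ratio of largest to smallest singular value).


JJ^T eigenvalues: trace(JJ^T) = 14.6268, det(JJ^T) = det(J)^2 = 49.11767056
s_max^2 = (14.6268 + sqrt(17.47259600))/2 = 9.40341172
s_min^2 = (14.6268 - sqrt(17.47259600))/2 = 5.22338828
kappa = s_max/s_min = sqrt(9.40341172/5.22338828) = 1.3417

1.3417


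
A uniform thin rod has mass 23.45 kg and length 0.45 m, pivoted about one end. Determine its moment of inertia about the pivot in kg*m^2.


I = (1/3)*m*L^2 = (1/3)*23.45*0.45^2 = 1.5829

1.5829 kg*m^2


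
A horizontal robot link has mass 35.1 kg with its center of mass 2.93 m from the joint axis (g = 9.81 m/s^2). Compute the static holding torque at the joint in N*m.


tau = m*g*L = 35.1 * 9.81 * 2.93 = 1008.8898

1008.8898 N*m


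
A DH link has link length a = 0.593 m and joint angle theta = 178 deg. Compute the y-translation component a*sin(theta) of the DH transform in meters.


a*sin(theta) = 0.593*sin(178 deg) = 0.0207

0.0207 m


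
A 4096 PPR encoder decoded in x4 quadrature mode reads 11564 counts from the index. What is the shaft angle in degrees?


angle = counts * 360 / (PPR*4) = 11564 * 360 / 16384 = 254.0918

254.0918 degrees


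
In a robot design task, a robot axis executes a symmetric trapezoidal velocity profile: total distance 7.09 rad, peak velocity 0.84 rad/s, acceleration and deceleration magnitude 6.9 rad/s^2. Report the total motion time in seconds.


t_acc = v/a = 0.84/6.9 = 0.121739 s
d_acc = v^2/(2a) = 0.051130 rad (each ramp)
d_cruise = 7.09 - 2*0.051130 = 6.987740 rad
t_cruise = 6.987740/0.84 = 8.318738 s
t_total = 2*0.121739 + 8.318738 = 8.5622

8.5622 s


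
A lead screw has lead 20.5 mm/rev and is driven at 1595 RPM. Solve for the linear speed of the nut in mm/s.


v = lead * (RPM/60) = 20.5*1595/60 = 544.9583

544.9583 mm/s


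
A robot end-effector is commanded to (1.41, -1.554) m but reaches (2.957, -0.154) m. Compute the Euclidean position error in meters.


dx = 2.957 - (1.41) = 1.5470, dy = -0.154 - (-1.554) = 1.4000
err = sqrt(2.393209 + 1.960000) = 2.0864

2.0864 m


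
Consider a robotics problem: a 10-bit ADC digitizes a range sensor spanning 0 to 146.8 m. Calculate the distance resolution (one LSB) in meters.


res = range / 2^n = 146.8/2^10 = 146.8/1024 = 0.1434

0.1434 m


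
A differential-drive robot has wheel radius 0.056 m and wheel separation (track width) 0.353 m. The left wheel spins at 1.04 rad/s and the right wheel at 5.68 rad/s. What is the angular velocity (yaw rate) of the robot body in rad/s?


omega = r*(wR - wL)/L = 0.056*(5.68 - (1.04))/0.353 = 0.7361

0.7361 rad/s


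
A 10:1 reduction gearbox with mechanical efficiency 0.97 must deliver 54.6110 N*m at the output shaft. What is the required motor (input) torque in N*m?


tau_in = tau_out / (N * eta) = 54.6110 / (10 * 0.97) = 5.6300

5.6300 N*m


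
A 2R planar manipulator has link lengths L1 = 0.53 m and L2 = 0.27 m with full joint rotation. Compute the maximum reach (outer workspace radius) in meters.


r_max = L1 + L2 = 0.53 + 0.27 = 0.8000

0.8000 m


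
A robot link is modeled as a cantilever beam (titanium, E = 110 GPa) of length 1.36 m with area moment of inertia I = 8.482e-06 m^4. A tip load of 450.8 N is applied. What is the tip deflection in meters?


delta = F*L^3/(3*E*I) = 450.8*1.36^3/(3*1.100e+11*8.482e-06)
      = 1133.9675648/2799060 = 4.0512e-04

4.0512e-04 m


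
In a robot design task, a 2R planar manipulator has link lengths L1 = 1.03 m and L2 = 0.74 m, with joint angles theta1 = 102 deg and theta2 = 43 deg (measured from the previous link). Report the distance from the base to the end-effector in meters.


x = L1*cos(th1) + L2*cos(th1+th2) = -0.820322
y = L1*sin(th1) + L2*sin(th1+th2) = 1.431939
d = sqrt(x^2 + y^2) = sqrt(0.672928 + 2.050449) = 1.6503

1.6503 m


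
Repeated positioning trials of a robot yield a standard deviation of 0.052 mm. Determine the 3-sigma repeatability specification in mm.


repeatability = 3*sigma = 3*0.052 = 0.1560

0.1560 mm


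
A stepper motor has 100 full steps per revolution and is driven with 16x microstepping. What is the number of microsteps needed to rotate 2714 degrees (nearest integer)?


step_size = 360/(100*16) = 360/1600 = 0.225000 deg
n = 2714/(360/1600) = 2714*1600/360 = 12062.2222 -> 12062

12062 steps


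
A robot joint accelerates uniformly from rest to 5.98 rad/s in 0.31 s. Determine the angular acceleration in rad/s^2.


alpha = delta_omega / t = 5.98 / 0.31 = 19.2903

19.2903 rad/s^2


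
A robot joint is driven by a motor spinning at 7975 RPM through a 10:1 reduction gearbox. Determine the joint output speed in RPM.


omega_joint = omega_motor / N = 7975 / 10 = 797.5000

797.5000 RPM


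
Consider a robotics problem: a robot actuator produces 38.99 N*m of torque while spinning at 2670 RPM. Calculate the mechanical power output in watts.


omega = 2670 * 2*pi/60 = 279.601746 rad/s
P = tau * omega = 38.99 * 279.601746 = 10901.6721

10901.6721 W


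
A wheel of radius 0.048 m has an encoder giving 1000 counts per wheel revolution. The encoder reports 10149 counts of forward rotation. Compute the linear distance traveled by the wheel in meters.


revs = 10149/1000 = 10.149000
d = revs * 2*pi*r = 10.149000 * 2*pi*0.048 = 3.0609

3.0609 m


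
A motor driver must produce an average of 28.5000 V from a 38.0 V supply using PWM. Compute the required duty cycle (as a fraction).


D = V_avg/V_supply = 28.5000/38.0 = 0.7500

0.7500


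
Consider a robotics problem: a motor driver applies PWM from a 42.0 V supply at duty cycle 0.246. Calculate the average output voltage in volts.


V_avg = V_supply * D = 42.0*0.246 = 10.3320

10.3320 V


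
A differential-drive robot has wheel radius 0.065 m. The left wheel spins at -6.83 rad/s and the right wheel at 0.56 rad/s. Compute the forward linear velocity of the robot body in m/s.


v = r*(wR + wL)/2 = 0.065*(0.56 + -6.83)/2 = -0.2038

-0.2038 m/s


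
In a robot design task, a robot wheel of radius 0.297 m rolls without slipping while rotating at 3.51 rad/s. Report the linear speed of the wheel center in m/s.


v = omega * r = 3.51 * 0.297 = 1.0425

1.0425 m/s


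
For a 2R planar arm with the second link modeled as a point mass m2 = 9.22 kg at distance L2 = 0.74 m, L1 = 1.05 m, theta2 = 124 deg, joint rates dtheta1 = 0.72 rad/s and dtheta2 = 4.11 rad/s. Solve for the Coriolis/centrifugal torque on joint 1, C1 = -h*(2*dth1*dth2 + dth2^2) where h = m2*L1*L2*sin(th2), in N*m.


h = m2*L1*L2*sin(th2) = 9.22*1.05*0.74*sin(124 deg) = 5.939175
C1 = -h*(2*0.72*4.11 + 4.11^2) = -5.939175*22.8105 = -135.4756

-135.4756 N*m


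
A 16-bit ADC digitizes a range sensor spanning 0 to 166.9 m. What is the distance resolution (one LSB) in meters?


res = range / 2^n = 166.9/2^16 = 166.9/65536 = 0.0025

0.0025 m


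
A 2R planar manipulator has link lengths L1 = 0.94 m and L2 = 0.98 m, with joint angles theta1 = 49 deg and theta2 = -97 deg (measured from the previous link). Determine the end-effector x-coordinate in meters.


x = L1*cos(th1) + L2*cos(th1+th2) = 0.94*cos(49 deg) + 0.98*cos(-48 deg) = 1.2724

1.2724 m


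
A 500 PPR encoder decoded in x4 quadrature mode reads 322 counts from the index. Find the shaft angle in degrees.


angle = counts * 360 / (PPR*4) = 322 * 360 / 2000 = 57.9600

57.9600 degrees


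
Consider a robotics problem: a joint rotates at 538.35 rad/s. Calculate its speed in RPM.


RPM = 538.35 * 60/(2*pi) = 5140.8638

5140.8638 RPM


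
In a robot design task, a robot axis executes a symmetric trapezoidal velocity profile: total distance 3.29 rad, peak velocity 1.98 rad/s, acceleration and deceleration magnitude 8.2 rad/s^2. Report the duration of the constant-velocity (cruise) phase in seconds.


t_acc = v/a = 0.241463 s, d_acc = v^2/(2a) = 0.239049 rad each
d_cruise = 3.29 - 2*0.239049 = 2.811902 rad
t_cruise = d_cruise/v = 2.811902/1.98 = 1.4202

1.4202 s


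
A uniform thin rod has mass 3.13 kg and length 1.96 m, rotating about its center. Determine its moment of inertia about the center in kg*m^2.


I = (1/12)*m*L^2 = (1/12)*3.13*1.96^2 = 1.0020

1.0020 kg*m^2


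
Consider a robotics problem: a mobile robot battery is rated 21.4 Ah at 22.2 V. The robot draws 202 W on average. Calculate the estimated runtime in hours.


E = 21.4*22.2 = 475.0800 Wh
t = E/P = 475.0800/202 = 2.3519

2.3519 hours


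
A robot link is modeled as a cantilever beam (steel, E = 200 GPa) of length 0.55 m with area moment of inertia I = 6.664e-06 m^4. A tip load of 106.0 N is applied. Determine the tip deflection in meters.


delta = F*L^3/(3*E*I) = 106.0*0.55^3/(3*2.000e+11*6.664e-06)
      = 17.63575/3998400 = 4.4107e-06

4.4107e-06 m


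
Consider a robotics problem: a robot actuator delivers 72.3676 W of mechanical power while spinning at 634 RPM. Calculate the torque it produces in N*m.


omega = 634 * 2*pi/60 = 66.392325 rad/s
tau = P / omega = 72.3676 / 66.392325 = 1.0900

1.0900 N*m


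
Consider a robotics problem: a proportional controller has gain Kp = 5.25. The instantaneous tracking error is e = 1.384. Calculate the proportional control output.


u_P = Kp * e = 5.25 * 1.384 = 7.2660

7.2660


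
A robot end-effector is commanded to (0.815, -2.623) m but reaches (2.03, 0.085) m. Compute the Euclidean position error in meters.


dx = 2.03 - (0.815) = 1.2150, dy = 0.085 - (-2.623) = 2.7080
err = sqrt(1.476225 + 7.333264) = 2.9681

2.9681 m


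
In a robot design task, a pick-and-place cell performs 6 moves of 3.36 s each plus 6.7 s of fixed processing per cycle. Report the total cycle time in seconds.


T = 6*3.36 + 6.7 = 26.8600

26.8600 s


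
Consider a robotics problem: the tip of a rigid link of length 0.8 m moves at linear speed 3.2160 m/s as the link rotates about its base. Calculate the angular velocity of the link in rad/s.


omega = v / L = 3.2160 / 0.8 = 4.0200

4.0200 rad/s


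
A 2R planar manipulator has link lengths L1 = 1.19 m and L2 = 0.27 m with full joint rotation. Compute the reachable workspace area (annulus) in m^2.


r_max = L1 + L2 = 1.4600, r_min = |L1 - L2| = 0.9200
A = pi*(r_max^2 - r_min^2) = pi*(2.1316 - 0.8464) = 4.0376

4.0376 m^2


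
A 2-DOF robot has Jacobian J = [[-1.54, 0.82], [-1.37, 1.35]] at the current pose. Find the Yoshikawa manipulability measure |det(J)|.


det(J) = -1.54*1.35 - (0.82)*(-1.37) = -0.9556
|det(J)| = 0.9556

0.9556


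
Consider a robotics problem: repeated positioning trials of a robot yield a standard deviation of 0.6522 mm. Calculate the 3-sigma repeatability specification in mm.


repeatability = 3*sigma = 3*0.6522 = 1.9566

1.9566 mm


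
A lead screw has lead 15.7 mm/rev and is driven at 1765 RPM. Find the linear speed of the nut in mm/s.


v = lead * (RPM/60) = 15.7*1765/60 = 461.8417

461.8417 mm/s


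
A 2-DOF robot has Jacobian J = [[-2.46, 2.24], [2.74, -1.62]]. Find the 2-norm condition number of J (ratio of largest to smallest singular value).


JJ^T eigenvalues: trace(JJ^T) = 21.2012, det(JJ^T) = det(J)^2 = 4.63282576
s_max^2 = (21.2012 + sqrt(430.95957840))/2 = 20.98038297
s_min^2 = (21.2012 - sqrt(430.95957840))/2 = 0.22081703
kappa = s_max/s_min = sqrt(20.98038297/0.22081703) = 9.7474

9.7474


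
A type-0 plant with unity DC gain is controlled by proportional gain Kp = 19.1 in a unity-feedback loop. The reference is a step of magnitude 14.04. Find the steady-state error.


e_ss = R/(1 + Kp) = 14.04/(1 + 19.1) = 14.04/20.1000 = 0.6985

0.6985


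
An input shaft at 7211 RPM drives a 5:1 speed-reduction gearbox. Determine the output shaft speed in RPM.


omega_out = omega_in / N = 7211 / 5 = 1442.2000

1442.2000 RPM


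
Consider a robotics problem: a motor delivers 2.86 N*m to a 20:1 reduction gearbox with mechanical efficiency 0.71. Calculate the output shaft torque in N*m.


tau_out = tau_in * N * eta = 2.86 * 20 * 0.71 = 40.6120

40.6120 N*m


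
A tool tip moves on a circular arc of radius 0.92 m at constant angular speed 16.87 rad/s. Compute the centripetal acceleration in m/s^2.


a_c = omega^2 * r = 16.87^2 * 0.92 = 261.8291

261.8291 m/s^2


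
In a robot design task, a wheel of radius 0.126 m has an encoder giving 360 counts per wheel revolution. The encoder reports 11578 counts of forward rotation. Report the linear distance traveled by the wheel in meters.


revs = 11578/360 = 32.161111
d = revs * 2*pi*r = 32.161111 * 2*pi*0.126 = 25.4614

25.4614 m


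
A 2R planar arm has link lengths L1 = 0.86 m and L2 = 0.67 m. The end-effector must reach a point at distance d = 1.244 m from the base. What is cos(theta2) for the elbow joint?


cos(th2) = (d^2 - L1^2 - L2^2)/(2*L1*L2) = (1.244^2 - 0.86^2 - 0.67^2)/(2*0.86*0.67) = 0.3116

0.3116


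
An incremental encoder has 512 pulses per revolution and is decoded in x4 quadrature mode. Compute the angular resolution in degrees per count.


resolution = 360 / (PPR * 4) = 360 / 2048 = 0.1758

0.1758 degrees


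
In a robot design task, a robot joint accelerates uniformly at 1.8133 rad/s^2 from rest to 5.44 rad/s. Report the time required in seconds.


t = delta_omega / alpha = 5.44 / 1.8133 = 3.0001

3.0001 s


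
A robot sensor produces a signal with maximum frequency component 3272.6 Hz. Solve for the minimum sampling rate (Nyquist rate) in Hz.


f_s,min = 2*f_max = 2*3272.6 = 6545.2000

6545.2000 Hz


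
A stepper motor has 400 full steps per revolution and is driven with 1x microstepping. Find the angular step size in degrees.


step = 360/(400*1) = 360/400 = 0.9000

0.9000 degrees


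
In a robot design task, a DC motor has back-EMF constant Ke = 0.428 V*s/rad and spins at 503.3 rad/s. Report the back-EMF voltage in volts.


V_emf = Ke * omega = 0.428*503.3 = 215.4124

215.4124 V


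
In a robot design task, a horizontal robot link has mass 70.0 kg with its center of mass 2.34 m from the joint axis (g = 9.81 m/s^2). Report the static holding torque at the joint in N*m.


tau = m*g*L = 70.0 * 9.81 * 2.34 = 1606.8780

1606.8780 N*m


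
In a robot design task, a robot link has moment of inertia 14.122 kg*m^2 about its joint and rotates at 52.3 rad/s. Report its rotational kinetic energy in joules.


KE = (1/2)*I*omega^2 = 0.5*14.122*52.3^2 = 19313.8827

19313.8827 J


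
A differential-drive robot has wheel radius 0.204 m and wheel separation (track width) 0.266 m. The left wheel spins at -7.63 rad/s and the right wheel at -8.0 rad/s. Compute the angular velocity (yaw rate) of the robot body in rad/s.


omega = r*(wR - wL)/L = 0.204*(-8.0 - (-7.63))/0.266 = -0.2838

-0.2838 rad/s


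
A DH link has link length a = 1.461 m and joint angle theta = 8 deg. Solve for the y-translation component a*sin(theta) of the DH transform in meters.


a*sin(theta) = 1.461*sin(8 deg) = 0.2033

0.2033 m


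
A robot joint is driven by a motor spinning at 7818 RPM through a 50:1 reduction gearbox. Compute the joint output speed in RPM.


omega_joint = omega_motor / N = 7818 / 50 = 156.3600

156.3600 RPM


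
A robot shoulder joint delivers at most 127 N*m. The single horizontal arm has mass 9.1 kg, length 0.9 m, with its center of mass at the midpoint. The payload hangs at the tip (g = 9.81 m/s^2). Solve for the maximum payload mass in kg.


tau_arm = m_arm*g*(L/2) = 9.1*9.81*0.9/2 = 40.1720 N*m
tau_payload = tau_max - tau_arm = 127 - 40.1720 = 86.8280
m_payload = tau_payload / (g*L) = 86.8280 / (9.81*0.9) = 9.8344

9.8344 kg


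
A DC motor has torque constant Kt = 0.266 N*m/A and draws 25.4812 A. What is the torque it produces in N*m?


tau = Kt * I = 0.266*25.4812 = 6.7780

6.7780 N*m


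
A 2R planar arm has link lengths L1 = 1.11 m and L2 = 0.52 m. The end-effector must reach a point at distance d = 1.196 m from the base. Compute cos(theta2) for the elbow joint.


cos(th2) = (d^2 - L1^2 - L2^2)/(2*L1*L2) = (1.196^2 - 1.11^2 - 0.52^2)/(2*1.11*0.52) = -0.0624

-0.0624


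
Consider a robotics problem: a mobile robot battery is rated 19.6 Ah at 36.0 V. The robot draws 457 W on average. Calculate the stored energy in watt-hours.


E = capacity * V = 19.6*36.0 = 705.6000

705.6000 Wh


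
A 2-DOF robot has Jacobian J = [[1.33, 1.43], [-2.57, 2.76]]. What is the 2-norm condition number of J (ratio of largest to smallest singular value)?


JJ^T eigenvalues: trace(JJ^T) = 18.0363, det(JJ^T) = det(J)^2 = 53.96224681
s_max^2 = (18.0363 + sqrt(109.45913045))/2 = 14.24928588
s_min^2 = (18.0363 - sqrt(109.45913045))/2 = 3.78701412
kappa = s_max/s_min = sqrt(14.24928588/3.78701412) = 1.9398

1.9398


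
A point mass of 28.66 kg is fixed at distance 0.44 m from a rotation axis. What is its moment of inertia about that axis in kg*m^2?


I = m*r^2 = 28.66*0.44^2 = 5.5486

5.5486 kg*m^2


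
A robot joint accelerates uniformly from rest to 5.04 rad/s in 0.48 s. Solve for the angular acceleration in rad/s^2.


alpha = delta_omega / t = 5.04 / 0.48 = 10.5000

10.5000 rad/s^2


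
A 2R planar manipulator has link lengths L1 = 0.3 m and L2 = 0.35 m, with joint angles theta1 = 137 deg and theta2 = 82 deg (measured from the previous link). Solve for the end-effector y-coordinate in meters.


y = L1*sin(th1) + L2*sin(th1+th2) = 0.3*sin(137 deg) + 0.35*sin(219 deg) = -0.0157

-0.0157 m


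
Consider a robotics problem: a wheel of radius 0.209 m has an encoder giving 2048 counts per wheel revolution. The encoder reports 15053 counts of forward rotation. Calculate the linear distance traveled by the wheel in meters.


revs = 15053/2048 = 7.350098
d = revs * 2*pi*r = 7.350098 * 2*pi*0.209 = 9.6520

9.6520 m


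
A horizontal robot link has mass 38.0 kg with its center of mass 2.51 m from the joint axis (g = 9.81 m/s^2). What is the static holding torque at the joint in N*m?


tau = m*g*L = 38.0 * 9.81 * 2.51 = 935.6778

935.6778 N*m


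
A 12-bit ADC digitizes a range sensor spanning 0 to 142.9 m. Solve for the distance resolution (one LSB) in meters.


res = range / 2^n = 142.9/2^12 = 142.9/4096 = 0.0349

0.0349 m


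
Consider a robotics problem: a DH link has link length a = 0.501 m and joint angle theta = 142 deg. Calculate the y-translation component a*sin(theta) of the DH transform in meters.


a*sin(theta) = 0.501*sin(142 deg) = 0.3084

0.3084 m


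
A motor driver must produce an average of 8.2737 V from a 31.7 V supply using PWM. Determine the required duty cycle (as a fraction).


D = V_avg/V_supply = 8.2737/31.7 = 0.2610

0.2610


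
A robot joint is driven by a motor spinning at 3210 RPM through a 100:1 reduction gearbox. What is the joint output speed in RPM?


omega_joint = omega_motor / N = 3210 / 100 = 32.1000

32.1000 RPM


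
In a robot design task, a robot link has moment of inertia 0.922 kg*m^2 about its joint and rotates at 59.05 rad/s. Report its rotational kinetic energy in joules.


KE = (1/2)*I*omega^2 = 0.5*0.922*59.05^2 = 1607.4621

1607.4621 J


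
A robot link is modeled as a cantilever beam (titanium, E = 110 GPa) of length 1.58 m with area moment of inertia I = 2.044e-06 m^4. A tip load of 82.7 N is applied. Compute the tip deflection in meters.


delta = F*L^3/(3*E*I) = 82.7*1.58^3/(3*1.100e+11*2.044e-06)
      = 326.1946024/674520 = 4.8360e-04

4.8360e-04 m


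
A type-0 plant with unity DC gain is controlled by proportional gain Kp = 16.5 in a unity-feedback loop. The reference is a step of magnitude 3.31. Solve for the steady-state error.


e_ss = R/(1 + Kp) = 3.31/(1 + 16.5) = 3.31/17.5000 = 0.1891

0.1891


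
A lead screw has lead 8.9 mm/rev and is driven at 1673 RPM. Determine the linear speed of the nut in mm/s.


v = lead * (RPM/60) = 8.9*1673/60 = 248.1617

248.1617 mm/s


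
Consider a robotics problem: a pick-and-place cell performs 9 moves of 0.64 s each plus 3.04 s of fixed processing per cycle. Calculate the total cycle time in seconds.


T = 9*0.64 + 3.04 = 8.8000

8.8000 s


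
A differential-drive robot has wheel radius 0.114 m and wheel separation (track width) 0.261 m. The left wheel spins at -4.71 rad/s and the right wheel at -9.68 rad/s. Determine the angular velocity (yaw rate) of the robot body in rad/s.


omega = r*(wR - wL)/L = 0.114*(-9.68 - (-4.71))/0.261 = -2.1708

-2.1708 rad/s


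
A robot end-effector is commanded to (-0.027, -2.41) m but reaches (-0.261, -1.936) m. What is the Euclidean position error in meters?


dx = -0.261 - (-0.027) = -0.2340, dy = -1.936 - (-2.41) = 0.4740
err = sqrt(0.054756 + 0.224676) = 0.5286

0.5286 m


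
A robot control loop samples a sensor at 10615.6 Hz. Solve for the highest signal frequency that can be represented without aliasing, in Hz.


f_max = f_s/2 = 10615.6/2 = 5307.8000

5307.8000 Hz


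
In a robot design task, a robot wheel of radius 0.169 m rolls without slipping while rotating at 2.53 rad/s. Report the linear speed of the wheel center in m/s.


v = omega * r = 2.53 * 0.169 = 0.4276

0.4276 m/s


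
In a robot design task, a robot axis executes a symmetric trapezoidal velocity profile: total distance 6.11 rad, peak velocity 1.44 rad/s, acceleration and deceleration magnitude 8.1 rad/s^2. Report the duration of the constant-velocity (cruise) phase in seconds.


t_acc = v/a = 0.177778 s, d_acc = v^2/(2a) = 0.128000 rad each
d_cruise = 6.11 - 2*0.128000 = 5.854000 rad
t_cruise = d_cruise/v = 5.854000/1.44 = 4.0653

4.0653 s


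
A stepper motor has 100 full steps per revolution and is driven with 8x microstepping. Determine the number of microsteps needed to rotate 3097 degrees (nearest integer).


step_size = 360/(100*8) = 360/800 = 0.450000 deg
n = 3097/(360/800) = 3097*800/360 = 6882.2222 -> 6882

6882 steps


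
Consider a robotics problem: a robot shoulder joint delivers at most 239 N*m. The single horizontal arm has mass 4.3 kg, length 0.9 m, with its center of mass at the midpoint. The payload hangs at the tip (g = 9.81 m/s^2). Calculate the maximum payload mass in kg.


tau_arm = m_arm*g*(L/2) = 4.3*9.81*0.9/2 = 18.9824 N*m
tau_payload = tau_max - tau_arm = 239 - 18.9824 = 220.0176
m_payload = tau_payload / (g*L) = 220.0176 / (9.81*0.9) = 24.9199

24.9199 kg


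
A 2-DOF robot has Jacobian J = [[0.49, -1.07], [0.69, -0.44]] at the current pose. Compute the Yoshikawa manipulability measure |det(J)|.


det(J) = 0.49*-0.44 - (-1.07)*(0.69) = 0.5227
|det(J)| = 0.5227

0.5227


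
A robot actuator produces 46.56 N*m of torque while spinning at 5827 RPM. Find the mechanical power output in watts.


omega = 5827 * 2*pi/60 = 610.202013 rad/s
P = tau * omega = 46.56 * 610.202013 = 28411.0057

28411.0057 W


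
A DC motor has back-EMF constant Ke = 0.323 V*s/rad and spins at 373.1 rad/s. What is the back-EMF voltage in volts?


V_emf = Ke * omega = 0.323*373.1 = 120.5113

120.5113 V


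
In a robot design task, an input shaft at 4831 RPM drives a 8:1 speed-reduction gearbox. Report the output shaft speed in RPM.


omega_out = omega_in / N = 4831 / 8 = 603.8750

603.8750 RPM


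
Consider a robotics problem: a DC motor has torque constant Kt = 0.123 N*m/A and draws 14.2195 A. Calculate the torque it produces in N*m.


tau = Kt * I = 0.123*14.2195 = 1.7490

1.7490 N*m


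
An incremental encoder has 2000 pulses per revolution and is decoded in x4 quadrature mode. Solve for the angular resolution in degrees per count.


resolution = 360 / (PPR * 4) = 360 / 8000 = 0.0450

0.0450 degrees


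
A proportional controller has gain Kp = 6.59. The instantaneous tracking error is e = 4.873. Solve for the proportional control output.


u_P = Kp * e = 6.59 * 4.873 = 32.1131

32.1131


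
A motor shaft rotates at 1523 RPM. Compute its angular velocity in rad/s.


omega = 1523 * 2*pi/60 = 159.4882

159.4882 rad/s


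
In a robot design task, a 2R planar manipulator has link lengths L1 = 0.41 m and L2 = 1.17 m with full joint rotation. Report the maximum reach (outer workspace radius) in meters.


r_max = L1 + L2 = 0.41 + 1.17 = 1.5800

1.5800 m


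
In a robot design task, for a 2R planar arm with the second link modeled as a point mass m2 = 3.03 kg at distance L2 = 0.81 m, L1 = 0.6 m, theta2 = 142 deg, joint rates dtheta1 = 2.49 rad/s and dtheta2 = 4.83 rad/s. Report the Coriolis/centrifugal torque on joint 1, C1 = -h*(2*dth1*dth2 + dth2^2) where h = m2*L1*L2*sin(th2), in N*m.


h = m2*L1*L2*sin(th2) = 3.03*0.6*0.81*sin(142 deg) = 0.906611
C1 = -h*(2*2.49*4.83 + 4.83^2) = -0.906611*47.3823 = -42.9573

-42.9573 N*m


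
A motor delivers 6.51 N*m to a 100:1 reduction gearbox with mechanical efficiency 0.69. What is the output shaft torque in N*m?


tau_out = tau_in * N * eta = 6.51 * 100 * 0.69 = 449.1900

449.1900 N*m


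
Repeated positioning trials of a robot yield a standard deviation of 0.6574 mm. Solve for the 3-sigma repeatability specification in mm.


repeatability = 3*sigma = 3*0.6574 = 1.9722

1.9722 mm


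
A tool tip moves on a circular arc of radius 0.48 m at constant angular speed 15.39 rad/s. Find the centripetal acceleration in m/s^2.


a_c = omega^2 * r = 15.39^2 * 0.48 = 113.6890

113.6890 m/s^2


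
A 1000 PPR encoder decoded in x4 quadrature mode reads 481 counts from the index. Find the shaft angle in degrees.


angle = counts * 360 / (PPR*4) = 481 * 360 / 4000 = 43.2900

43.2900 degrees


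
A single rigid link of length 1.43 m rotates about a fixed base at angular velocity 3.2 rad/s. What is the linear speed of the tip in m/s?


v = L*omega = 1.43 * 3.2 = 4.5760

4.5760 m/s


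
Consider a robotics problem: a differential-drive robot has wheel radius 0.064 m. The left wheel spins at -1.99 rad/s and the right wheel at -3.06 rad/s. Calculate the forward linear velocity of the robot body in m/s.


v = r*(wR + wL)/2 = 0.064*(-3.06 + -1.99)/2 = -0.1616

-0.1616 m/s


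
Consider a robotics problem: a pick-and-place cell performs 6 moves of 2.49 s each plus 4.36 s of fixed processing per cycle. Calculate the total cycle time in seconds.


T = 6*2.49 + 4.36 = 19.3000

19.3000 s


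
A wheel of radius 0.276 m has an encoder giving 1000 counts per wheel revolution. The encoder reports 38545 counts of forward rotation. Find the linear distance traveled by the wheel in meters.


revs = 38545/1000 = 38.545000
d = revs * 2*pi*r = 38.545000 * 2*pi*0.276 = 66.8432

66.8432 m


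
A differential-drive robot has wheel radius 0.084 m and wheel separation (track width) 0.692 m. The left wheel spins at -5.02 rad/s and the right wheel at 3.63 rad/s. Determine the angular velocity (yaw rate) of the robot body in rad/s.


omega = r*(wR - wL)/L = 0.084*(3.63 - (-5.02))/0.692 = 1.0500

1.0500 rad/s


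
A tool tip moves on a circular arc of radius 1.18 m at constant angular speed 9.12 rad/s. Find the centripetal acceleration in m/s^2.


a_c = omega^2 * r = 9.12^2 * 1.18 = 98.1458

98.1458 m/s^2


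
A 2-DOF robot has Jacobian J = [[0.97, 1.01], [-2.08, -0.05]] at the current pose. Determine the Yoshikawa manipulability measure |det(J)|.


det(J) = 0.97*-0.05 - (1.01)*(-2.08) = 2.0523
|det(J)| = 2.0523

2.0523


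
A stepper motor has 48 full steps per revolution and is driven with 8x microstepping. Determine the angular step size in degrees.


step = 360/(48*8) = 360/384 = 0.9375

0.9375 degrees


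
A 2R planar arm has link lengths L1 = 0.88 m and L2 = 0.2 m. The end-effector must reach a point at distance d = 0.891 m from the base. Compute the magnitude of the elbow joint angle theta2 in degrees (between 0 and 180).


cos(th2) = (d^2 - L1^2 - L2^2)/(2*L1*L2) = (0.891^2 - 0.88^2 - 0.2^2)/(2*0.88*0.2) = -0.05829261
th2 = acos(-0.05829261) = 93.3418 deg

93.3418 degrees


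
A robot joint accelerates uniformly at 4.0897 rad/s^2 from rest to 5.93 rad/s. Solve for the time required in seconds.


t = delta_omega / alpha = 5.93 / 4.0897 = 1.4500

1.4500 s


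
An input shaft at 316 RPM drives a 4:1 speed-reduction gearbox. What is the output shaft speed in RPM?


omega_out = omega_in / N = 316 / 4 = 79.0000

79.0000 RPM


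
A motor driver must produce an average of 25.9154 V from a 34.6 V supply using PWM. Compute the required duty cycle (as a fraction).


D = V_avg/V_supply = 25.9154/34.6 = 0.7490

0.7490


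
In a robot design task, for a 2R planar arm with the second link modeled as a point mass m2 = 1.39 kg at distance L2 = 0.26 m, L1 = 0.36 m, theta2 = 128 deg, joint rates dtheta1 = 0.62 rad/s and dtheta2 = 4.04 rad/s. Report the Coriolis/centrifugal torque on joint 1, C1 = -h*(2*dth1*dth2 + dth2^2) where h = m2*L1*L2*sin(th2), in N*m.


h = m2*L1*L2*sin(th2) = 1.39*0.36*0.26*sin(128 deg) = 0.102523
C1 = -h*(2*0.62*4.04 + 4.04^2) = -0.102523*21.3312 = -2.1869

-2.1869 N*m


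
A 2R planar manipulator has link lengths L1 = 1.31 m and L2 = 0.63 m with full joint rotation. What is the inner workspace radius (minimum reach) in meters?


r_min = |L1 - L2| = |1.31 - 0.63| = 0.6800

0.6800 m


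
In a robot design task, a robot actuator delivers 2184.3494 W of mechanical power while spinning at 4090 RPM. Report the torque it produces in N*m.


omega = 4090 * 2*pi/60 = 428.303798 rad/s
tau = P / omega = 2184.3494 / 428.303798 = 5.1000

5.1000 N*m


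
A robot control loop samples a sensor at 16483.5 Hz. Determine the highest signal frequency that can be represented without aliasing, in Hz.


f_max = f_s/2 = 16483.5/2 = 8241.7500

8241.7500 Hz


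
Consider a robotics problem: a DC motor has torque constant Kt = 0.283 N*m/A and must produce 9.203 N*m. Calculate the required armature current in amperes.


I = tau / Kt = 9.203/0.283 = 32.5194

32.5194 A


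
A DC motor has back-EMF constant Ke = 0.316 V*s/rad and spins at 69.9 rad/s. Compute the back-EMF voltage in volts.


V_emf = Ke * omega = 0.316*69.9 = 22.0884

22.0884 V


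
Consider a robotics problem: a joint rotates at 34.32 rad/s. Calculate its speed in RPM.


RPM = 34.32 * 60/(2*pi) = 327.7319

327.7319 RPM


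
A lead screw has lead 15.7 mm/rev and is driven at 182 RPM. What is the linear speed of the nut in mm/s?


v = lead * (RPM/60) = 15.7*182/60 = 47.6233

47.6233 mm/s


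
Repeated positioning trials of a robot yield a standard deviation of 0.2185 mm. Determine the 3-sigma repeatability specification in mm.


repeatability = 3*sigma = 3*0.2185 = 0.6555

0.6555 mm


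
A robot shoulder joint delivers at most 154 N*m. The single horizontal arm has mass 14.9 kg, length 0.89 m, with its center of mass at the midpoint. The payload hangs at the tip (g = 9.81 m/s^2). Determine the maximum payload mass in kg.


tau_arm = m_arm*g*(L/2) = 14.9*9.81*0.89/2 = 65.0452 N*m
tau_payload = tau_max - tau_arm = 154 - 65.0452 = 88.9548
m_payload = tau_payload / (g*L) = 88.9548 / (9.81*0.89) = 10.1885

10.1885 kg


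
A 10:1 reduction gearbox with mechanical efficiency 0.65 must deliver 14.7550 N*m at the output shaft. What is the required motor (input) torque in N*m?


tau_in = tau_out / (N * eta) = 14.7550 / (10 * 0.65) = 2.2700

2.2700 N*m


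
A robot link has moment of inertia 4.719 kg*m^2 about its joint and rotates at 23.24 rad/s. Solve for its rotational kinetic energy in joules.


KE = (1/2)*I*omega^2 = 0.5*4.719*23.24^2 = 1274.3603

1274.3603 J


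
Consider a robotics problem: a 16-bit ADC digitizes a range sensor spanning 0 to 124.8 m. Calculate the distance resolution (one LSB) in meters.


res = range / 2^n = 124.8/2^16 = 124.8/65536 = 0.0019

0.0019 m


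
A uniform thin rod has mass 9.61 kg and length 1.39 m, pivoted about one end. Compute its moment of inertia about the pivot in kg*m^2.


I = (1/3)*m*L^2 = (1/3)*9.61*1.39^2 = 6.1892

6.1892 kg*m^2


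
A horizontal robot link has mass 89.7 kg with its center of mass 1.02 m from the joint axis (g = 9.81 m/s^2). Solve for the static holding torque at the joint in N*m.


tau = m*g*L = 89.7 * 9.81 * 1.02 = 897.5561

897.5561 N*m


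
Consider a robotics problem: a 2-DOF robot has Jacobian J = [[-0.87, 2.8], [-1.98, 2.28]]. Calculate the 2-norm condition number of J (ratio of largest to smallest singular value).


JJ^T eigenvalues: trace(JJ^T) = 17.7157, det(JJ^T) = det(J)^2 = 12.67644816
s_max^2 = (17.7157 + sqrt(263.14023385))/2 = 16.96864888
s_min^2 = (17.7157 - sqrt(263.14023385))/2 = 0.74705112
kappa = s_max/s_min = sqrt(16.96864888/0.74705112) = 4.7659

4.7659


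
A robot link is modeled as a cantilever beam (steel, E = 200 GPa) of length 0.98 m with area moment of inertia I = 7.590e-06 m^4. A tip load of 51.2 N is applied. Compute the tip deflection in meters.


delta = F*L^3/(3*E*I) = 51.2*0.98^3/(3*2.000e+11*7.590e-06)
      = 48.1890304/4554000 = 1.0582e-05

1.0582e-05 m


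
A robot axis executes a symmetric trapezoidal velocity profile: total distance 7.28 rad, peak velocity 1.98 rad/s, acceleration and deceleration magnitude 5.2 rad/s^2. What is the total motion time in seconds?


t_acc = v/a = 1.98/5.2 = 0.380769 s
d_acc = v^2/(2a) = 0.376962 rad (each ramp)
d_cruise = 7.28 - 2*0.376962 = 6.526076 rad
t_cruise = 6.526076/1.98 = 3.295998 s
t_total = 2*0.380769 + 3.295998 = 4.0575

4.0575 s


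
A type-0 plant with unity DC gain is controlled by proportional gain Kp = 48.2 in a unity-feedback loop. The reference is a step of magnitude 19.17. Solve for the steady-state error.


e_ss = R/(1 + Kp) = 19.17/(1 + 48.2) = 19.17/49.2000 = 0.3896

0.3896


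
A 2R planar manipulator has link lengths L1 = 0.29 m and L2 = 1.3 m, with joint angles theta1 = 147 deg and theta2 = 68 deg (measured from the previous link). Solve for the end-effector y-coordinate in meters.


y = L1*sin(th1) + L2*sin(th1+th2) = 0.29*sin(147 deg) + 1.3*sin(215 deg) = -0.5877

-0.5877 m


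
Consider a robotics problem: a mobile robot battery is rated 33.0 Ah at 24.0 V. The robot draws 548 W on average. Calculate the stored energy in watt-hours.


E = capacity * V = 33.0*24.0 = 792.0000

792.0000 Wh


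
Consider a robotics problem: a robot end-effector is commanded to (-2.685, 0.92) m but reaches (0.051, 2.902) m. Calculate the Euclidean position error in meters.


dx = 0.051 - (-2.685) = 2.7360, dy = 2.902 - (0.92) = 1.9820
err = sqrt(7.485696 + 3.928324) = 3.3785

3.3785 m


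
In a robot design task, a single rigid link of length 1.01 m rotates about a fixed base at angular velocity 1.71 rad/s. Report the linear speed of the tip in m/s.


v = L*omega = 1.01 * 1.71 = 1.7271

1.7271 m/s


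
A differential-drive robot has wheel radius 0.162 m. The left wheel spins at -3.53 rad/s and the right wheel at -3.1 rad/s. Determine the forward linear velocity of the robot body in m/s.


v = r*(wR + wL)/2 = 0.162*(-3.1 + -3.53)/2 = -0.5370

-0.5370 m/s


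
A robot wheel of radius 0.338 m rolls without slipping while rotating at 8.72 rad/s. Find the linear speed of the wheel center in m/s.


v = omega * r = 8.72 * 0.338 = 2.9474

2.9474 m/s


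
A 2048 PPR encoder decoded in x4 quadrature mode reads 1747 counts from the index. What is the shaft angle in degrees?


angle = counts * 360 / (PPR*4) = 1747 * 360 / 8192 = 76.7725

76.7725 degrees


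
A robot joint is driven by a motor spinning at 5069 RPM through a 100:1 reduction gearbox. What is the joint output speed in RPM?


omega_joint = omega_motor / N = 5069 / 100 = 50.6900

50.6900 RPM


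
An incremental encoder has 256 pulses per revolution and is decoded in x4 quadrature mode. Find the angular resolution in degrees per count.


resolution = 360 / (PPR * 4) = 360 / 1024 = 0.3516

0.3516 degrees


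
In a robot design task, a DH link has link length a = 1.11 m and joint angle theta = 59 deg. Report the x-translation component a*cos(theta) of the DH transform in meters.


a*cos(theta) = 1.11*cos(59 deg) = 0.5717

0.5717 m


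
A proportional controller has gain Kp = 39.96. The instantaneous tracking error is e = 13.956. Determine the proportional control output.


u_P = Kp * e = 39.96 * 13.956 = 557.6818

557.6818
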